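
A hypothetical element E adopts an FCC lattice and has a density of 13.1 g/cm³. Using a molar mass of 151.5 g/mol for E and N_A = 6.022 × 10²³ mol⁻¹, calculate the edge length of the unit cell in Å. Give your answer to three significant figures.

4.25 Å

With Z = 4 atoms per FCC cell, a³ = Z·M/(N_A·ρ) = 4 × 151.5 / (6.022 × 10²³ × 13.10 g/cm³) = 7.682 × 10^-23 cm³.
a = (7.682 × 10^-23)^(1/3) = 4.251 × 10^-8 cm = 4.25 Å.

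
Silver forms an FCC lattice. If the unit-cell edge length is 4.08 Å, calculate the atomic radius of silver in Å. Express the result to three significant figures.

In an FCC lattice, atoms touch along the face diagonal, so √2·a = 4r.
r = √2·a/4 = 1.4142 × 4.08 / 4 = 1.44 Å.

1.44 Å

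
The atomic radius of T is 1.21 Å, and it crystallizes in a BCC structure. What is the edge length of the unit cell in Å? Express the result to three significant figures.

In a BCC lattice, atoms touch along the body diagonal, so √3·a = 4r.
a = 4r/√3 = 4 × 1.21 / 1.7321 = 2.79 Å.

2.79 Å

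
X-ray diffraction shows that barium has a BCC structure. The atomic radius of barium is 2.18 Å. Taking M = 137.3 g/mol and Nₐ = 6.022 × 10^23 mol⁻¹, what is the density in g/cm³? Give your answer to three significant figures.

3.57 g/cm³

In a BCC lattice, atoms touch along the body diagonal, so √3·a = 4r, giving a = 5.034 Å = 5.034 × 10^-8 cm.
With Z = 2, ρ = Z·M/(N_A·a³) = 2 × 137.3 / (6.022 × 10²³ × 1.276 × 10^-22) = 3.573 g/cm³.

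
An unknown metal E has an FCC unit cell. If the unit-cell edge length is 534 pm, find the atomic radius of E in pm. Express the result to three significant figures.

In an FCC lattice, atoms touch along the face diagonal, so √2·a = 4r.
r = √2·a/4 = 1.4142 × 534 / 4 = 189 pm.

189 pm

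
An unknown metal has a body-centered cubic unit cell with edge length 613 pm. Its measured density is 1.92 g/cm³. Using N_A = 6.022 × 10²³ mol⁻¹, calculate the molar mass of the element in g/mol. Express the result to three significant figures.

133 g/mol

A BCC cell has Z = 2 atoms; a = 6.130 × 10^-8 cm.
M = ρ·N_A·a³/Z = 1.92 × 6.022 × 10²³ × 2.303 × 10^-22 / 2 = 133 g/mol.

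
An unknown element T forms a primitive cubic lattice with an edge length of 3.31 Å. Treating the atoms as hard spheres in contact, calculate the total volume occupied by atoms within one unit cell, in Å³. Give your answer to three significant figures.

In a simple cubic lattice atoms touch along the cell edge, so a = 2r, so r = 0.5000a = 1.655 Å.
V_atoms = Z × (4/3)πr³ = 1 × (4/3)π × (1.655)³ = 19.0 Å³.

19.0 Å³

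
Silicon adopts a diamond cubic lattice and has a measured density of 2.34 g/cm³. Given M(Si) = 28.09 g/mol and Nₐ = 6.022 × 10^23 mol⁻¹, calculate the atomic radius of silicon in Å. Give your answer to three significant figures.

For a diamond cubic cell (Z = 8), a³ = Z·M/(N_A·ρ) = 8 × 28.09 / (6.022 × 10²³ × 2.340) = 1.595 × 10^-22 cm³, so a = 5.423 × 10^-8 cm = 5.423 Å.
Nearest neighbors lie along the body diagonal with √3·a = 8r, so r = 0.2165 × a = 1.17 Å.

1.17 Å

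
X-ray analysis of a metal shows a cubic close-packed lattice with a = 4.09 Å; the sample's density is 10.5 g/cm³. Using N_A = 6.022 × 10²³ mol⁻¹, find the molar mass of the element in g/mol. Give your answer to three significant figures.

108 g/mol

An FCC cell has Z = 4 atoms; a = 4.090 × 10^-8 cm.
M = ρ·N_A·a³/Z = 10.5 × 6.022 × 10²³ × 6.842 × 10^-23 / 4 = 108 g/mol.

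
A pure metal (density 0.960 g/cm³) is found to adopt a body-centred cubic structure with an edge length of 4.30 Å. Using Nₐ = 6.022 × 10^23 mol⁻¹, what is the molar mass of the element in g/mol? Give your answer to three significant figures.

A BCC cell has Z = 2 atoms; a = 4.300 × 10^-8 cm.
M = ρ·N_A·a³/Z = 0.960 × 6.022 × 10²³ × 7.951 × 10^-23 / 2 = 23.0 g/mol.

23.0 g/mol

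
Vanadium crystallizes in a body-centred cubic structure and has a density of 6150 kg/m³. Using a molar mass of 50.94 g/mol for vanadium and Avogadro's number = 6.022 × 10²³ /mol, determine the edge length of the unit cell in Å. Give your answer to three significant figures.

With Z = 2 atoms per BCC cell, a³ = Z·M/(N_A·ρ) = 2 × 50.94 / (6.022 × 10²³ × 6.150 g/cm³) = 2.751 × 10^-23 cm³.
a = (2.751 × 10^-23)^(1/3) = 3.019 × 10^-8 cm = 3.02 Å.

3.02 Å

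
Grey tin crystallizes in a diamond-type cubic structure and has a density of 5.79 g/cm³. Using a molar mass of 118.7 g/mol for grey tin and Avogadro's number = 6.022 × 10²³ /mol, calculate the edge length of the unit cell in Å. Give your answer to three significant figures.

6.48 Å

With Z = 8 atoms per diamond cubic cell, a³ = Z·M/(N_A·ρ) = 8 × 118.7 / (6.022 × 10²³ × 5.790 g/cm³) = 2.723 × 10^-22 cm³.
a = (2.723 × 10^-22)^(1/3) = 6.482 × 10^-8 cm = 6.48 Å.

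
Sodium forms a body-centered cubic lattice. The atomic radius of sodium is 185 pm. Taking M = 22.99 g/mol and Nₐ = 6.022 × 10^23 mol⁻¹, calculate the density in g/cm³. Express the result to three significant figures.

0.979 g/cm³

In a BCC lattice, atoms touch along the body diagonal, so √3·a = 4r, giving a = 427.2 pm = 4.272 × 10^-8 cm.
With Z = 2, ρ = Z·M/(N_A·a³) = 2 × 22.99 / (6.022 × 10²³ × 7.799 × 10^-23) = 0.9791 g/cm³.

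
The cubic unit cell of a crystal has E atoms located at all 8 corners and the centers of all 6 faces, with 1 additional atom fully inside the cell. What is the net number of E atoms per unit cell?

Corner atoms are shared by 8 cells (1/8 each), face atoms by 2 (1/2 each), interior atoms are unshared.
Net atoms = 8 × 1/8 + 6 × 1/2 + 1 = 1 + 3 + 1 = 5.

5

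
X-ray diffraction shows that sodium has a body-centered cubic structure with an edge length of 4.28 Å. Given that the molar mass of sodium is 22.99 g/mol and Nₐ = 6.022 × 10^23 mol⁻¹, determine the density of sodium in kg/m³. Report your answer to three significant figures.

A BCC unit cell contains Z = 2 atoms.
Cell volume: a³ = (4.28 Å)³ = (4.280 × 10^-8 cm)³ = 7.840 × 10^-23 cm³.
ρ = Z·M/(N_A·a³) = 2 × 22.99 / (6.022 × 10²³ × 7.840 × 10^-23) = 0.9739 g/cm³ = 974 kg/m³.

974 kg/m³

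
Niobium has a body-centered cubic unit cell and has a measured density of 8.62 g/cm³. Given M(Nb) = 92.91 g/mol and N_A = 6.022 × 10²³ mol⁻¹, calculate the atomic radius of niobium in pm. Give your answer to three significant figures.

143 pm

For a BCC cell (Z = 2), a³ = Z·M/(N_A·ρ) = 2 × 92.91 / (6.022 × 10²³ × 8.620) = 3.580 × 10^-23 cm³, so a = 3.296 × 10^-8 cm = 329.6 pm.
Atoms touch along the body diagonal, so √3·a = 4r, so r = 0.4330 × a = 143 pm.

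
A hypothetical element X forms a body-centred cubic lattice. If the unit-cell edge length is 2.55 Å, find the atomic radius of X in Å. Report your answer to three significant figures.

In a BCC lattice, atoms touch along the body diagonal, so √3·a = 4r.
r = √3·a/4 = 1.7321 × 2.55 / 4 = 1.10 Å.

1.10 Å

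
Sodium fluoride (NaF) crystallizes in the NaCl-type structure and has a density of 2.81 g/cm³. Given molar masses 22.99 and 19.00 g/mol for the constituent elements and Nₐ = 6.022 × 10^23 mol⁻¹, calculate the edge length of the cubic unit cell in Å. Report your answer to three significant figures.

4.63 Å

M(NaF) = 41.99 g/mol; Z = 4 formula units per cell.
a³ = Z·M/(N_A·ρ) = 4 × 41.99 / (6.022 × 10²³ × 2.81) = 9.926 × 10^-23 cm³, so a = 4.630 × 10^-8 cm = 4.63 Å.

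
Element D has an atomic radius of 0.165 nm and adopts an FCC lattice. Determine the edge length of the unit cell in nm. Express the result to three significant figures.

In an FCC lattice, atoms touch along the face diagonal, so √2·a = 4r.
a = 4r/√2 = 4 × 0.165 / 1.4142 = 0.467 nm.

0.467 nm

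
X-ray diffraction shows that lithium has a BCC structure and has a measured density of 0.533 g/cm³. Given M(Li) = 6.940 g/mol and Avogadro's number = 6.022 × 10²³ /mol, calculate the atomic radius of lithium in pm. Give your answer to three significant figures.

For a BCC cell (Z = 2), a³ = Z·M/(N_A·ρ) = 2 × 6.940 / (6.022 × 10²³ × 0.5330) = 4.324 × 10^-23 cm³, so a = 3.510 × 10^-8 cm = 351.0 pm.
Atoms touch along the body diagonal, so √3·a = 4r, so r = 0.4330 × a = 152 pm.

152 pm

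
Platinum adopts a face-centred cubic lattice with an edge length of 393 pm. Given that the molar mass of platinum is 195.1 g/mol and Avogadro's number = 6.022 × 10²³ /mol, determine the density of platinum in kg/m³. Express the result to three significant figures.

21400 kg/m³

An FCC unit cell contains Z = 4 atoms.
Cell volume: a³ = (393 pm)³ = (3.930 × 10^-8 cm)³ = 6.070 × 10^-23 cm³.
ρ = Z·M/(N_A·a³) = 4 × 195.1 / (6.022 × 10²³ × 6.070 × 10^-23) = 21.35 g/cm³ = 21400 kg/m³.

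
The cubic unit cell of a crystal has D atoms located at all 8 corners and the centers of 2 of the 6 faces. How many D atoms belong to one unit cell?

2

Corner atoms are shared by 8 cells (1/8 each), face atoms by 2 (1/2 each).
Net atoms = 8 × 1/8 + 2 × 1/2 = 1 + 1 = 2.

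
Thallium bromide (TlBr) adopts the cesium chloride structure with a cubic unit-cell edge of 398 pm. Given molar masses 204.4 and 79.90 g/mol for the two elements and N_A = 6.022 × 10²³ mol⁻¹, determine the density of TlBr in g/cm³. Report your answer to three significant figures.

7.49 g/cm³

The cesium chloride structure contains Z = 1 formula unit per cell; M(TlBr) = 204.4 + 79.90 = 284.3 g/mol.
a³ = (3.980 × 10^-8 cm)³ = 6.304 × 10^-23 cm³.
ρ = 1 × 284.3 / (6.022 × 10²³ × 6.304 × 10^-23) = 7.488 g/cm³.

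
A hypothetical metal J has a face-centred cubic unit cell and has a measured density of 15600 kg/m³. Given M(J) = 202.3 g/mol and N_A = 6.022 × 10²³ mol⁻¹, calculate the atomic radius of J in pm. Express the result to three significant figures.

156 pm

For an FCC cell (Z = 4), a³ = Z·M/(N_A·ρ) = 4 × 202.3 / (6.022 × 10²³ × 15.60) = 8.614 × 10^-23 cm³, so a = 4.416 × 10^-8 cm = 441.6 pm.
Atoms touch along the face diagonal, so √2·a = 4r, so r = 0.3536 × a = 156 pm.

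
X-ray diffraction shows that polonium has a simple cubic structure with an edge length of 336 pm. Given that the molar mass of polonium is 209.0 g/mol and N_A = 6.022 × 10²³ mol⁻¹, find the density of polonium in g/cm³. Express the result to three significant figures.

9.15 g/cm³

A simple cubic unit cell contains Z = 1 atom.
Cell volume: a³ = (336 pm)³ = (3.360 × 10^-8 cm)³ = 3.793 × 10^-23 cm³.
ρ = Z·M/(N_A·a³) = 1 × 209.0 / (6.022 × 10²³ × 3.793 × 10^-23) = 9.149 g/cm³.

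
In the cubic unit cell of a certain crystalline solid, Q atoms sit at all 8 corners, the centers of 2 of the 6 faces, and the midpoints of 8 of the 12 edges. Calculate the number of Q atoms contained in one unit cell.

4

Corner atoms are shared by 8 cells (1/8 each), face atoms by 2 (1/2 each), edge atoms by 4 (1/4 each).
Net atoms = 8 × 1/8 + 2 × 1/2 + 8 × 1/4 = 1 + 1 + 2 = 4.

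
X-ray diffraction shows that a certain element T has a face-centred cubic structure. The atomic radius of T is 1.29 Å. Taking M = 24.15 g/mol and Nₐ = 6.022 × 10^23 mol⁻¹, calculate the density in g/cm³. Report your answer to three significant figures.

In an FCC lattice, atoms touch along the face diagonal, so √2·a = 4r, giving a = 3.649 Å = 3.649 × 10^-8 cm.
With Z = 4, ρ = Z·M/(N_A·a³) = 4 × 24.15 / (6.022 × 10²³ × 4.857 × 10^-23) = 3.302 g/cm³.

3.30 g/cm³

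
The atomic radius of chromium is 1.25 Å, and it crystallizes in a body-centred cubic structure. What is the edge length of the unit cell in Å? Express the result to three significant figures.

2.89 Å

In a BCC lattice, atoms touch along the body diagonal, so √3·a = 4r.
a = 4r/√3 = 4 × 1.25 / 1.7321 = 2.89 Å.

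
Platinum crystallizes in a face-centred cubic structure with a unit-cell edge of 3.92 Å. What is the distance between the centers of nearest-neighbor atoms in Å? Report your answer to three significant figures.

2.77 Å

In an FCC structure, atoms touch along the face diagonal, so √2·a = 4r; the nearest-neighbor distance equals 2r = 0.7071·a.
d = 0.7071 × 3.92 = 2.77 Å.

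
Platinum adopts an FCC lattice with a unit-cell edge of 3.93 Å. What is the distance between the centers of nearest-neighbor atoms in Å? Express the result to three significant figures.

2.78 Å

In an FCC structure, atoms touch along the face diagonal, so √2·a = 4r; the nearest-neighbor distance equals 2r = 0.7071·a.
d = 0.7071 × 3.93 = 2.78 Å.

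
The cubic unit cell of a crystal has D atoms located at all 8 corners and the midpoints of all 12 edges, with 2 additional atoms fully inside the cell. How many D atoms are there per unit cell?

Corner atoms are shared by 8 cells (1/8 each), edge atoms by 4 (1/4 each), interior atoms are unshared.
Net atoms = 8 × 1/8 + 12 × 1/4 + 2 = 1 + 3 + 2 = 6.

6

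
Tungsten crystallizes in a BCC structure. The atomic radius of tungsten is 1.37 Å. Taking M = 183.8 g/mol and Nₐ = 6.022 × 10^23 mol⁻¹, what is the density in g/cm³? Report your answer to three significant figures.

In a BCC lattice, atoms touch along the body diagonal, so √3·a = 4r, giving a = 3.164 Å = 3.164 × 10^-8 cm.
With Z = 2, ρ = Z·M/(N_A·a³) = 2 × 183.8 / (6.022 × 10²³ × 3.167 × 10^-23) = 19.27 g/cm³.

19.3 g/cm³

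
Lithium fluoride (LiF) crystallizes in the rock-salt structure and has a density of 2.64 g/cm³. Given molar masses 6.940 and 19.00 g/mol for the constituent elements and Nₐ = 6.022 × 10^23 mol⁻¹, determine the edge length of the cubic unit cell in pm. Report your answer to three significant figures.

403 pm

M(LiF) = 25.94 g/mol; Z = 4 formula units per cell.
a³ = Z·M/(N_A·ρ) = 4 × 25.94 / (6.022 × 10²³ × 2.64) = 6.527 × 10^-23 cm³, so a = 4.026 × 10^-8 cm = 403 pm.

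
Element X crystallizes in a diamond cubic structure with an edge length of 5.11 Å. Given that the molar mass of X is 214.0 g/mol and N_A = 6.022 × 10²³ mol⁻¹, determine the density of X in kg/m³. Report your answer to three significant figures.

21300 kg/m³

A diamond cubic unit cell contains Z = 8 atoms.
Cell volume: a³ = (5.11 Å)³ = (5.110 × 10^-8 cm)³ = 1.334 × 10^-22 cm³.
ρ = Z·M/(N_A·a³) = 8 × 214.0 / (6.022 × 10²³ × 1.334 × 10^-22) = 21.31 g/cm³ = 21300 kg/m³.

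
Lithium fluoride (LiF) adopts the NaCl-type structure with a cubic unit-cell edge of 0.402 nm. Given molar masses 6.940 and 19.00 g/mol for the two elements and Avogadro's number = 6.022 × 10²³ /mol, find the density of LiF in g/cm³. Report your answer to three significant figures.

2.65 g/cm³

The NaCl-type structure contains Z = 4 formula units per cell; M(LiF) = 6.940 + 19.00 = 25.94 g/mol.
a³ = (4.020 × 10^-8 cm)³ = 6.496 × 10^-23 cm³.
ρ = 4 × 25.94 / (6.022 × 10²³ × 6.496 × 10^-23) = 2.652 g/cm³.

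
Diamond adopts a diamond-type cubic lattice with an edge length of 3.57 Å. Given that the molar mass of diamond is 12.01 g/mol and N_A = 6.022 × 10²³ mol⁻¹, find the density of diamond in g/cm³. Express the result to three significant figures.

A diamond cubic unit cell contains Z = 8 atoms.
Cell volume: a³ = (3.57 Å)³ = (3.570 × 10^-8 cm)³ = 4.550 × 10^-23 cm³.
ρ = Z·M/(N_A·a³) = 8 × 12.01 / (6.022 × 10²³ × 4.550 × 10^-23) = 3.507 g/cm³.

3.51 g/cm³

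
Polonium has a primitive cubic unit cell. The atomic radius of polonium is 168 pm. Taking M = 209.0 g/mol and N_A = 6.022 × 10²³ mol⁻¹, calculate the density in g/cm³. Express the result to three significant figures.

9.15 g/cm³

In a simple cubic lattice, atoms touch along the cell edge, so a = 2r, giving a = 336.0 pm = 3.360 × 10^-8 cm.
With Z = 1, ρ = Z·M/(N_A·a³) = 1 × 209.0 / (6.022 × 10²³ × 3.793 × 10^-23) = 9.149 g/cm³.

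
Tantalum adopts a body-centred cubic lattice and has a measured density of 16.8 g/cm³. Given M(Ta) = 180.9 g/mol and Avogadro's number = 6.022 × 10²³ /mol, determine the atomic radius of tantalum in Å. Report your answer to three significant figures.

For a BCC cell (Z = 2), a³ = Z·M/(N_A·ρ) = 2 × 180.9 / (6.022 × 10²³ × 16.80) = 3.576 × 10^-23 cm³, so a = 3.295 × 10^-8 cm = 3.295 Å.
Atoms touch along the body diagonal, so √3·a = 4r, so r = 0.4330 × a = 1.43 Å.

1.43 Å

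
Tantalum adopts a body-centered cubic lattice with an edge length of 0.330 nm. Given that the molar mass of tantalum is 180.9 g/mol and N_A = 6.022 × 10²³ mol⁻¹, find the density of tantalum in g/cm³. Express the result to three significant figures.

A BCC unit cell contains Z = 2 atoms.
Cell volume: a³ = (0.330 nm)³ = (3.300 × 10^-8 cm)³ = 3.594 × 10^-23 cm³.
ρ = Z·M/(N_A·a³) = 2 × 180.9 / (6.022 × 10²³ × 3.594 × 10^-23) = 16.72 g/cm³.

16.7 g/cm³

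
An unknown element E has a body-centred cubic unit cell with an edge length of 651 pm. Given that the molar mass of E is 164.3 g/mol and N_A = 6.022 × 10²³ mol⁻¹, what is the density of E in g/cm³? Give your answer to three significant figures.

1.98 g/cm³

A BCC unit cell contains Z = 2 atoms.
Cell volume: a³ = (651 pm)³ = (6.510 × 10^-8 cm)³ = 2.759 × 10^-22 cm³.
ρ = Z·M/(N_A·a³) = 2 × 164.3 / (6.022 × 10²³ × 2.759 × 10^-22) = 1.978 g/cm³.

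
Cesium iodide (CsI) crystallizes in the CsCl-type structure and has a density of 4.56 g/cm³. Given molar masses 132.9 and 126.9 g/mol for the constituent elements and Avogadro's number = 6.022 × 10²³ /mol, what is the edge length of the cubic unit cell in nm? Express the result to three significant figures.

0.456 nm

M(CsI) = 259.8 g/mol; Z = 1 formula unit per cell.
a³ = Z·M/(N_A·ρ) = 1 × 259.8 / (6.022 × 10²³ × 4.56) = 9.461 × 10^-23 cm³, so a = 4.557 × 10^-8 cm = 0.456 nm.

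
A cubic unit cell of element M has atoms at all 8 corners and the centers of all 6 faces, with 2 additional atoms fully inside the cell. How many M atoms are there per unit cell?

6

Corner atoms are shared by 8 cells (1/8 each), face atoms by 2 (1/2 each), interior atoms are unshared.
Net atoms = 8 × 1/8 + 6 × 1/2 + 2 = 1 + 3 + 2 = 6.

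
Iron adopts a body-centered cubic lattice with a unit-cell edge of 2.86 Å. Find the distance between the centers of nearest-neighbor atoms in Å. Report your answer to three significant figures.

In a BCC structure, atoms touch along the body diagonal, so √3·a = 4r; the nearest-neighbor distance equals 2r = 0.8660·a.
d = 0.8660 × 2.86 = 2.48 Å.

2.48 Å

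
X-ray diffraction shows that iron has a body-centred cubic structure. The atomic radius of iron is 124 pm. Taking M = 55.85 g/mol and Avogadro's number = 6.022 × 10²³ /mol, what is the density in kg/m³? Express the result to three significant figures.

In a BCC lattice, atoms touch along the body diagonal, so √3·a = 4r, giving a = 286.4 pm = 2.864 × 10^-8 cm.
With Z = 2, ρ = Z·M/(N_A·a³) = 2 × 55.85 / (6.022 × 10²³ × 2.348 × 10^-23) = 7.899 g/cm³ = 7900 kg/m³.

7900 kg/m³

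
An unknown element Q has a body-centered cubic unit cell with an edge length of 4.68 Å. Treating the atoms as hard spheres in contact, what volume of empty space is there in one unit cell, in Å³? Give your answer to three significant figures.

In a BCC lattice atoms touch along the body diagonal, so √3·a = 4r, so r = 0.4330a = 2.026 Å.
V_cell = a³ = 102.5 Å³; V_atoms = 2 × (4/3)πr³ = 69.72 Å³.
Empty space = 102.5 − 69.72 = 32.8 Å³.

32.8 Å³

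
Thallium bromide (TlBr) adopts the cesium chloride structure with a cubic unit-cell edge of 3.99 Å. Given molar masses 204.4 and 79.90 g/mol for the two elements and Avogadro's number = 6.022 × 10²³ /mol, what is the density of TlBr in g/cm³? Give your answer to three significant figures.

7.43 g/cm³

The cesium chloride structure contains Z = 1 formula unit per cell; M(TlBr) = 204.4 + 79.90 = 284.3 g/mol.
a³ = (3.990 × 10^-8 cm)³ = 6.352 × 10^-23 cm³.
ρ = 1 × 284.3 / (6.022 × 10²³ × 6.352 × 10^-23) = 7.432 g/cm³.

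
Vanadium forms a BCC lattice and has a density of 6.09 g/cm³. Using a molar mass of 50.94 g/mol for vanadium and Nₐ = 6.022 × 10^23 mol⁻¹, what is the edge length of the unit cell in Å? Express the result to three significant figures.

3.03 Å

With Z = 2 atoms per BCC cell, a³ = Z·M/(N_A·ρ) = 2 × 50.94 / (6.022 × 10²³ × 6.090 g/cm³) = 2.778 × 10^-23 cm³.
a = (2.778 × 10^-23)^(1/3) = 3.029 × 10^-8 cm = 3.03 Å.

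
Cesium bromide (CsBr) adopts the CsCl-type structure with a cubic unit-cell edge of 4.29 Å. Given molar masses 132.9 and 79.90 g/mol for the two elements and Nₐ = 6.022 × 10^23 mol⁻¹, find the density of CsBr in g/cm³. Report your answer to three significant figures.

The CsCl-type structure contains Z = 1 formula unit per cell; M(CsBr) = 132.9 + 79.90 = 212.8 g/mol.
a³ = (4.290 × 10^-8 cm)³ = 7.895 × 10^-23 cm³.
ρ = 1 × 212.8 / (6.022 × 10²³ × 7.895 × 10^-23) = 4.476 g/cm³.

4.48 g/cm³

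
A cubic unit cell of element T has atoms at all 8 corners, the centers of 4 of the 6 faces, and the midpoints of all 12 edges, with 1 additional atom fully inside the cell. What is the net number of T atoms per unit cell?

7

Corner atoms are shared by 8 cells (1/8 each), face atoms by 2 (1/2 each), edge atoms by 4 (1/4 each), interior atoms are unshared.
Net atoms = 8 × 1/8 + 4 × 1/2 + 12 × 1/4 + 1 = 1 + 2 + 3 + 1 = 7.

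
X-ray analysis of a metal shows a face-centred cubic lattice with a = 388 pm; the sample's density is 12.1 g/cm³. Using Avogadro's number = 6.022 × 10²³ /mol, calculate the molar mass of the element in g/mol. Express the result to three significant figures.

An FCC cell has Z = 4 atoms; a = 3.880 × 10^-8 cm.
M = ρ·N_A·a³/Z = 12.1 × 6.022 × 10²³ × 5.841 × 10^-23 / 4 = 106 g/mol.

106 g/mol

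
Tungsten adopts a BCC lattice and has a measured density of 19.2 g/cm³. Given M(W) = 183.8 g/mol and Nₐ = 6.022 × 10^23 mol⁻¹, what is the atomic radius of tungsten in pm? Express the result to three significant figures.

For a BCC cell (Z = 2), a³ = Z·M/(N_A·ρ) = 2 × 183.8 / (6.022 × 10²³ × 19.20) = 3.179 × 10^-23 cm³, so a = 3.168 × 10^-8 cm = 316.8 pm.
Atoms touch along the body diagonal, so √3·a = 4r, so r = 0.4330 × a = 137 pm.

137 pm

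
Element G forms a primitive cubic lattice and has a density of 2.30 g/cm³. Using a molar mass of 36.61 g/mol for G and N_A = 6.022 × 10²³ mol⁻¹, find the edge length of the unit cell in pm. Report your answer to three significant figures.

298 pm

With Z = 1 atom per simple cubic cell, a³ = Z·M/(N_A·ρ) = 1 × 36.61 / (6.022 × 10²³ × 2.300 g/cm³) = 2.643 × 10^-23 cm³.
a = (2.643 × 10^-23)^(1/3) = 2.979 × 10^-8 cm = 298 pm.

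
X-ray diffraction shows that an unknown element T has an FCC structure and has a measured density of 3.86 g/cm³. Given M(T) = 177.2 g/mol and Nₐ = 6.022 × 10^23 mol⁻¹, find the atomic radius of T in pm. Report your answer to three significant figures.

For an FCC cell (Z = 4), a³ = Z·M/(N_A·ρ) = 4 × 177.2 / (6.022 × 10²³ × 3.860) = 3.049 × 10^-22 cm³, so a = 6.731 × 10^-8 cm = 673.1 pm.
Atoms touch along the face diagonal, so √2·a = 4r, so r = 0.3536 × a = 238 pm.

238 pm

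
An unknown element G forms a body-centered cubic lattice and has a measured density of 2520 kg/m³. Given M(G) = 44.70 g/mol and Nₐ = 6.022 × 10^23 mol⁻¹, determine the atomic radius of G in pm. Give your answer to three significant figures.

For a BCC cell (Z = 2), a³ = Z·M/(N_A·ρ) = 2 × 44.70 / (6.022 × 10²³ × 2.520) = 5.891 × 10^-23 cm³, so a = 3.891 × 10^-8 cm = 389.1 pm.
Atoms touch along the body diagonal, so √3·a = 4r, so r = 0.4330 × a = 168 pm.

168 pm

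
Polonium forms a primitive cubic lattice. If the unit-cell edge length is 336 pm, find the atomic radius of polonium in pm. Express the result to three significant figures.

168 pm

In a simple cubic lattice, atoms touch along the cell edge, so a = 2r.
r = a/2 = 336/2 = 168 pm.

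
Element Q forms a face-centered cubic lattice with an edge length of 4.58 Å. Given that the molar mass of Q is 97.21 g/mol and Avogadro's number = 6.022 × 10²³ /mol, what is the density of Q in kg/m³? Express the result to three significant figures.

An FCC unit cell contains Z = 4 atoms.
Cell volume: a³ = (4.58 Å)³ = (4.580 × 10^-8 cm)³ = 9.607 × 10^-23 cm³.
ρ = Z·M/(N_A·a³) = 4 × 97.21 / (6.022 × 10²³ × 9.607 × 10^-23) = 6.721 g/cm³ = 6720 kg/m³.

6720 kg/m³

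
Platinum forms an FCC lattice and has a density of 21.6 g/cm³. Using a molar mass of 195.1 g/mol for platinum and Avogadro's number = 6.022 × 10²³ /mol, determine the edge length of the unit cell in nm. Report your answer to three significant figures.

With Z = 4 atoms per FCC cell, a³ = Z·M/(N_A·ρ) = 4 × 195.1 / (6.022 × 10²³ × 21.60 g/cm³) = 6.000 × 10^-23 cm³.
a = (6.000 × 10^-23)^(1/3) = 3.915 × 10^-8 cm = 0.391 nm.

0.391 nm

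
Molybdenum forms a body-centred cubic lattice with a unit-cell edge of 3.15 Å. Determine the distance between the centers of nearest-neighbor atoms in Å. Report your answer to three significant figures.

2.73 Å

In a BCC structure, atoms touch along the body diagonal, so √3·a = 4r; the nearest-neighbor distance equals 2r = 0.8660·a.
d = 0.8660 × 3.15 = 2.73 Å.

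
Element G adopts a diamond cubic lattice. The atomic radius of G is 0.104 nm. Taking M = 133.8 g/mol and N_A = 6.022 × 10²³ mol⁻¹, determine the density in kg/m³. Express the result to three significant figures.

In a diamond cubic lattice, nearest neighbors lie along the body diagonal with √3·a = 8r, giving a = 0.4804 nm = 4.804 × 10^-8 cm.
With Z = 8, ρ = Z·M/(N_A·a³) = 8 × 133.8 / (6.022 × 10²³ × 1.108 × 10^-22) = 16.04 g/cm³ = 16000 kg/m³.

16000 kg/m³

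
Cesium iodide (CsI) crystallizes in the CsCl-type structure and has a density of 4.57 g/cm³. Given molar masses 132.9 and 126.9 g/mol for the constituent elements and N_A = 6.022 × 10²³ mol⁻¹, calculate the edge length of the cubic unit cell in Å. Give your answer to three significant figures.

M(CsI) = 259.8 g/mol; Z = 1 formula unit per cell.
a³ = Z·M/(N_A·ρ) = 1 × 259.8 / (6.022 × 10²³ × 4.57) = 9.440 × 10^-23 cm³, so a = 4.553 × 10^-8 cm = 4.55 Å.

4.55 Å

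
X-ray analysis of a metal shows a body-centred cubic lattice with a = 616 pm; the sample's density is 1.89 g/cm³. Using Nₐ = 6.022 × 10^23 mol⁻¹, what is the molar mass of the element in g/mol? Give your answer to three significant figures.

A BCC cell has Z = 2 atoms; a = 6.160 × 10^-8 cm.
M = ρ·N_A·a³/Z = 1.89 × 6.022 × 10²³ × 2.337 × 10^-22 / 2 = 133 g/mol.

133 g/mol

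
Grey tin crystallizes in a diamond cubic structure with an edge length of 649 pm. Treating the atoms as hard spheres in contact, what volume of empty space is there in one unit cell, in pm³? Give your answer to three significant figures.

1.80 × 10^8 pm³

In a diamond cubic lattice nearest neighbors lie along the body diagonal with √3·a = 8r, so r = 0.2165a = 140.5 pm.
V_cell = a³ = 2.734 × 10^8 pm³; V_atoms = 8 × (4/3)πr³ = 9.297 × 10^7 pm³.
Empty space = 2.734 × 10^8 − 9.297 × 10^7 = 1.80 × 10^8 pm³.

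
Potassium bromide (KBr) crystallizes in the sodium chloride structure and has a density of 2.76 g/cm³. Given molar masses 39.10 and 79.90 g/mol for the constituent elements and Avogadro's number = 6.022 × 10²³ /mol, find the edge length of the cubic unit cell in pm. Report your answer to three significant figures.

M(KBr) = 119.0 g/mol; Z = 4 formula units per cell.
a³ = Z·M/(N_A·ρ) = 4 × 119.0 / (6.022 × 10²³ × 2.76) = 2.864 × 10^-22 cm³, so a = 6.592 × 10^-8 cm = 659 pm.

659 pm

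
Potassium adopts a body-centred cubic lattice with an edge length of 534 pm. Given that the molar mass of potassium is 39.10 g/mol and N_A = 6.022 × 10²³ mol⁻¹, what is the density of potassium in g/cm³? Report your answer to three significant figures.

0.853 g/cm³

A BCC unit cell contains Z = 2 atoms.
Cell volume: a³ = (534 pm)³ = (5.340 × 10^-8 cm)³ = 1.523 × 10^-22 cm³.
ρ = Z·M/(N_A·a³) = 2 × 39.10 / (6.022 × 10²³ × 1.523 × 10^-22) = 0.8528 g/cm³.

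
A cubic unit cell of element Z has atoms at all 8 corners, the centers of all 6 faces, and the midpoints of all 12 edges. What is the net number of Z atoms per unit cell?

Corner atoms are shared by 8 cells (1/8 each), face atoms by 2 (1/2 each), edge atoms by 4 (1/4 each).
Net atoms = 8 × 1/8 + 6 × 1/2 + 12 × 1/4 = 1 + 3 + 3 = 7.

7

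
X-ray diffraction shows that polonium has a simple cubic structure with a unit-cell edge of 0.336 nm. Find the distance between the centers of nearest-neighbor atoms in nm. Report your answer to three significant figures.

In a simple cubic structure, atoms touch along the cell edge, so a = 2r; the nearest-neighbor distance equals 2r = 1.000·a.
d = 1.000 × 0.336 = 0.336 nm.

0.336 nm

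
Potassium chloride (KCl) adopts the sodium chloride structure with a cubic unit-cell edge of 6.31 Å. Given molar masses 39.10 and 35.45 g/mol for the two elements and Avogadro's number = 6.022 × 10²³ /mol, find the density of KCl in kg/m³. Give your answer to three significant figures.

The sodium chloride structure contains Z = 4 formula units per cell; M(KCl) = 39.10 + 35.45 = 74.55 g/mol.
a³ = (6.310 × 10^-8 cm)³ = 2.512 × 10^-22 cm³.
ρ = 4 × 74.55 / (6.022 × 10²³ × 2.512 × 10^-22) = 1.971 g/cm³ = 1970 kg/m³.

1970 kg/m³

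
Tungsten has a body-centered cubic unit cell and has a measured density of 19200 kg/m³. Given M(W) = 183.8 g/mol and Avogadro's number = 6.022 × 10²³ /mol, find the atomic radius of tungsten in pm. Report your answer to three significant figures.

137 pm

For a BCC cell (Z = 2), a³ = Z·M/(N_A·ρ) = 2 × 183.8 / (6.022 × 10²³ × 19.20) = 3.179 × 10^-23 cm³, so a = 3.168 × 10^-8 cm = 316.8 pm.
Atoms touch along the body diagonal, so √3·a = 4r, so r = 0.4330 × a = 137 pm.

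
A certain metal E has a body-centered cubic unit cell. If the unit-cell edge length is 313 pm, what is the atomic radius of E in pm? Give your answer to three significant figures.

136 pm

In a BCC lattice, atoms touch along the body diagonal, so √3·a = 4r.
r = √3·a/4 = 1.7321 × 313 / 4 = 136 pm.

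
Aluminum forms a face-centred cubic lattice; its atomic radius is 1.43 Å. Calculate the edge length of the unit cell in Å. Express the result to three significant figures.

In an FCC lattice, atoms touch along the face diagonal, so √2·a = 4r.
a = 4r/√2 = 4 × 1.43 / 1.4142 = 4.04 Å.

4.04 Å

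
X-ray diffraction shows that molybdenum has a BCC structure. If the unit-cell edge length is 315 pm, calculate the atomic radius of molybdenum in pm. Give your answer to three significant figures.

136 pm

In a BCC lattice, atoms touch along the body diagonal, so √3·a = 4r.
r = √3·a/4 = 1.7321 × 315 / 4 = 136 pm.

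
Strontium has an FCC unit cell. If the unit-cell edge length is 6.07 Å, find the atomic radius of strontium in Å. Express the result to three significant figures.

2.15 Å

In an FCC lattice, atoms touch along the face diagonal, so √2·a = 4r.
r = √2·a/4 = 1.4142 × 6.07 / 4 = 2.15 Å.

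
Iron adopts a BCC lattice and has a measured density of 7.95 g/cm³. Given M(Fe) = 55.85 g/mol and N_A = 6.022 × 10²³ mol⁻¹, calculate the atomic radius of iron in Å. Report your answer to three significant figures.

For a BCC cell (Z = 2), a³ = Z·M/(N_A·ρ) = 2 × 55.85 / (6.022 × 10²³ × 7.950) = 2.333 × 10^-23 cm³, so a = 2.857 × 10^-8 cm = 2.857 Å.
Atoms touch along the body diagonal, so √3·a = 4r, so r = 0.4330 × a = 1.24 Å.

1.24 Å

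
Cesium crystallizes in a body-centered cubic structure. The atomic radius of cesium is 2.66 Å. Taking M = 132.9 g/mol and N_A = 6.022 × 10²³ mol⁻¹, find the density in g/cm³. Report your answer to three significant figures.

In a BCC lattice, atoms touch along the body diagonal, so √3·a = 4r, giving a = 6.143 Å = 6.143 × 10^-8 cm.
With Z = 2, ρ = Z·M/(N_A·a³) = 2 × 132.9 / (6.022 × 10²³ × 2.318 × 10^-22) = 1.904 g/cm³.

1.90 g/cm³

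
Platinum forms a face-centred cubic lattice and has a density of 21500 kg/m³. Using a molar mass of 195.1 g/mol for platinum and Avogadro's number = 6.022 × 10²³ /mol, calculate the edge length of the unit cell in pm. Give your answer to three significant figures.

392 pm

With Z = 4 atoms per FCC cell, a³ = Z·M/(N_A·ρ) = 4 × 195.1 / (6.022 × 10²³ × 21.50 g/cm³) = 6.028 × 10^-23 cm³.
a = (6.028 × 10^-23)^(1/3) = 3.921 × 10^-8 cm = 392 pm.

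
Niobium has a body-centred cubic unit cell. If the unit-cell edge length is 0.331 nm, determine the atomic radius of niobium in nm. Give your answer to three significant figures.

0.143 nm

In a BCC lattice, atoms touch along the body diagonal, so √3·a = 4r.
r = √3·a/4 = 1.7321 × 0.331 / 4 = 0.143 nm.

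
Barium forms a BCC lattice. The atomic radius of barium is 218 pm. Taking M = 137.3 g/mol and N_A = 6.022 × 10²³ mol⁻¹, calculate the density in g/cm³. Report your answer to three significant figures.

3.57 g/cm³

In a BCC lattice, atoms touch along the body diagonal, so √3·a = 4r, giving a = 503.4 pm = 5.034 × 10^-8 cm.
With Z = 2, ρ = Z·M/(N_A·a³) = 2 × 137.3 / (6.022 × 10²³ × 1.276 × 10^-22) = 3.573 g/cm³.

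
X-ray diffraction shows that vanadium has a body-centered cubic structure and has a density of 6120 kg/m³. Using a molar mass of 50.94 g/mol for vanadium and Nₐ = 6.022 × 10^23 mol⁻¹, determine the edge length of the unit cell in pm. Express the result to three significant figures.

With Z = 2 atoms per BCC cell, a³ = Z·M/(N_A·ρ) = 2 × 50.94 / (6.022 × 10²³ × 6.120 g/cm³) = 2.764 × 10^-23 cm³.
a = (2.764 × 10^-23)^(1/3) = 3.024 × 10^-8 cm = 302 pm.

302 pm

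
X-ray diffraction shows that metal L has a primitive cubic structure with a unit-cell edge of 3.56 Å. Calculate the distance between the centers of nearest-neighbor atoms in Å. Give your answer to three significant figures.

In a simple cubic structure, atoms touch along the cell edge, so a = 2r; the nearest-neighbor distance equals 2r = 1.000·a.
d = 1.000 × 3.56 = 3.56 Å.

3.56 Å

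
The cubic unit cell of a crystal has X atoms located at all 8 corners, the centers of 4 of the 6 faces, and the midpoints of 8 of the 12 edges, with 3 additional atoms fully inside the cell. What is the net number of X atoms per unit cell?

8

Corner atoms are shared by 8 cells (1/8 each), face atoms by 2 (1/2 each), edge atoms by 4 (1/4 each), interior atoms are unshared.
Net atoms = 8 × 1/8 + 4 × 1/2 + 8 × 1/4 + 3 = 1 + 2 + 2 + 3 = 8.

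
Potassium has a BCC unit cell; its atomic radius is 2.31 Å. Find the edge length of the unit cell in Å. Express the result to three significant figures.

5.33 Å

In a BCC lattice, atoms touch along the body diagonal, so √3·a = 4r.
a = 4r/√3 = 4 × 2.31 / 1.7321 = 5.33 Å.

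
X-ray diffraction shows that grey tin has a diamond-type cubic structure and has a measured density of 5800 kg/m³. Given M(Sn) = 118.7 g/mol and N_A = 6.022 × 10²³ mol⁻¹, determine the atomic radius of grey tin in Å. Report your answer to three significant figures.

1.40 Å

For a diamond cubic cell (Z = 8), a³ = Z·M/(N_A·ρ) = 8 × 118.7 / (6.022 × 10²³ × 5.800) = 2.719 × 10^-22 cm³, so a = 6.478 × 10^-8 cm = 6.478 Å.
Nearest neighbors lie along the body diagonal with √3·a = 8r, so r = 0.2165 × a = 1.40 Å.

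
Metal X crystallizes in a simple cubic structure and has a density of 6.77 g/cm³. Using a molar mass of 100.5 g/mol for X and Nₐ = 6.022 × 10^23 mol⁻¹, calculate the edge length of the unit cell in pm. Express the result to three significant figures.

With Z = 1 atom per simple cubic cell, a³ = Z·M/(N_A·ρ) = 1 × 100.5 / (6.022 × 10²³ × 6.770 g/cm³) = 2.465 × 10^-23 cm³.
a = (2.465 × 10^-23)^(1/3) = 2.910 × 10^-8 cm = 291 pm.

291 pm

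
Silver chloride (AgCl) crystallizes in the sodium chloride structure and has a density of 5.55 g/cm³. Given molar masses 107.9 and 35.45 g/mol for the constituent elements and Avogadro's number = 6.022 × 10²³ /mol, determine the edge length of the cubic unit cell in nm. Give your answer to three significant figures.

0.556 nm

M(AgCl) = 143.35 g/mol; Z = 4 formula units per cell.
a³ = Z·M/(N_A·ρ) = 4 × 143.35 / (6.022 × 10²³ × 5.55) = 1.716 × 10^-22 cm³, so a = 5.557 × 10^-8 cm = 0.556 nm.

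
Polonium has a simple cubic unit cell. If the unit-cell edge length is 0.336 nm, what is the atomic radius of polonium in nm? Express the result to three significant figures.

0.168 nm

In a simple cubic lattice, atoms touch along the cell edge, so a = 2r.
r = a/2 = 0.336/2 = 0.168 nm.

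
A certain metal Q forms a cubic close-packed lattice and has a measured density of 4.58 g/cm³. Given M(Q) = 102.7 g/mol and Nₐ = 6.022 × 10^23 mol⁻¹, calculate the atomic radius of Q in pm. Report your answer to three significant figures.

For an FCC cell (Z = 4), a³ = Z·M/(N_A·ρ) = 4 × 102.7 / (6.022 × 10²³ × 4.580) = 1.489 × 10^-22 cm³, so a = 5.301 × 10^-8 cm = 530.1 pm.
Atoms touch along the face diagonal, so √2·a = 4r, so r = 0.3536 × a = 187 pm.

187 pm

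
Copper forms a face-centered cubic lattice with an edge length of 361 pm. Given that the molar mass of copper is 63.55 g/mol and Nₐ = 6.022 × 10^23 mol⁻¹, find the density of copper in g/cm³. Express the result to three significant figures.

8.97 g/cm³

An FCC unit cell contains Z = 4 atoms.
Cell volume: a³ = (361 pm)³ = (3.610 × 10^-8 cm)³ = 4.705 × 10^-23 cm³.
ρ = Z·M/(N_A·a³) = 4 × 63.55 / (6.022 × 10²³ × 4.705 × 10^-23) = 8.972 g/cm³.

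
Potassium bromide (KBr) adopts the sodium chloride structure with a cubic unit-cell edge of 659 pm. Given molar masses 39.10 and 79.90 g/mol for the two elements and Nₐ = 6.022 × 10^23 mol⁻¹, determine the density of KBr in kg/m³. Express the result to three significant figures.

2760 kg/m³

The sodium chloride structure contains Z = 4 formula units per cell; M(KBr) = 39.10 + 79.90 = 119.0 g/mol.
a³ = (6.590 × 10^-8 cm)³ = 2.862 × 10^-22 cm³.
ρ = 4 × 119.0 / (6.022 × 10²³ × 2.862 × 10^-22) = 2.762 g/cm³ = 2760 kg/m³.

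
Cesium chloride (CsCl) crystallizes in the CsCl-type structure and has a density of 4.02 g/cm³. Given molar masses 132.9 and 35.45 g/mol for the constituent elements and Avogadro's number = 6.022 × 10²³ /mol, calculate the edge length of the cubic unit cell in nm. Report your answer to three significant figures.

M(CsCl) = 168.35 g/mol; Z = 1 formula unit per cell.
a³ = Z·M/(N_A·ρ) = 1 × 168.35 / (6.022 × 10²³ × 4.02) = 6.954 × 10^-23 cm³, so a = 4.112 × 10^-8 cm = 0.411 nm.

0.411 nm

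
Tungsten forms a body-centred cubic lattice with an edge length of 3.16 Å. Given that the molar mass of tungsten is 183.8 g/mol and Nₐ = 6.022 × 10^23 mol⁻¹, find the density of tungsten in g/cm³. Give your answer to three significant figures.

19.3 g/cm³

A BCC unit cell contains Z = 2 atoms.
Cell volume: a³ = (3.16 Å)³ = (3.160 × 10^-8 cm)³ = 3.155 × 10^-23 cm³.
ρ = Z·M/(N_A·a³) = 2 × 183.8 / (6.022 × 10²³ × 3.155 × 10^-23) = 19.35 g/cm³.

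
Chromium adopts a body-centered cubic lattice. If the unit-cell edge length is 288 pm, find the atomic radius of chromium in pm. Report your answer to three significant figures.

125 pm

In a BCC lattice, atoms touch along the body diagonal, so √3·a = 4r.
r = √3·a/4 = 1.7321 × 288 / 4 = 125 pm.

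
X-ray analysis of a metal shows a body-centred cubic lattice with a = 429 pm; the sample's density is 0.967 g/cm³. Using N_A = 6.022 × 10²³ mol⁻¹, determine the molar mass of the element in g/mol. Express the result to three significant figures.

A BCC cell has Z = 2 atoms; a = 4.290 × 10^-8 cm.
M = ρ·N_A·a³/Z = 0.967 × 6.022 × 10²³ × 7.895 × 10^-23 / 2 = 23.0 g/mol.

23.0 g/mol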